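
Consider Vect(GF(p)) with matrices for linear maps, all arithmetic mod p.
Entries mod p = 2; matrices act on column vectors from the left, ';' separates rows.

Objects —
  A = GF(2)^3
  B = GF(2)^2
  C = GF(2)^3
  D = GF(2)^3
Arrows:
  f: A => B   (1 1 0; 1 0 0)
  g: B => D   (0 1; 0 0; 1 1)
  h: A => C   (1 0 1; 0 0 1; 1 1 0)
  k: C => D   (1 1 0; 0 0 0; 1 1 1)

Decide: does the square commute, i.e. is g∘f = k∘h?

Answer: COMMUTES

Trace:
Path 1 = f;g:
  e0=[1,0,0] f=>[1,1] g=>[1,0,0]
  e1=[0,1,0] f=>[1,0] g=>[0,0,1]
  e2=[0,0,1] f=>[0,0] g=>[0,0,0]
  result₁ = (1 0 0; 0 0 0; 0 1 0)
Path 2 = h;k:
  e0=[1,0,0] h=>[1,0,1] k=>[1,0,0]
  e1=[0,1,0] h=>[0,0,1] k=>[0,0,1]
  e2=[0,0,1] h=>[1,1,0] k=>[0,0,0]
  result₂ = (1 0 0; 0 0 0; 0 1 0)
Equal? same morphism ✓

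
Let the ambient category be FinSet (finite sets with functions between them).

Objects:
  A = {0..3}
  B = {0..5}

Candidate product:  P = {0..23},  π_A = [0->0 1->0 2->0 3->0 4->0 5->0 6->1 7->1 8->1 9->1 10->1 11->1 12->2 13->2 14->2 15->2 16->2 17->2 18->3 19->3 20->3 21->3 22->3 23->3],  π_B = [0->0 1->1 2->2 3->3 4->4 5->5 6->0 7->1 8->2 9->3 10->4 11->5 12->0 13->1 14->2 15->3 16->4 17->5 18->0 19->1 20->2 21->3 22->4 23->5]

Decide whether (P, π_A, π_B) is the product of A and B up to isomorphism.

|A|·|B| = 4·6 = 24;  |P| = 24
Check the pairing map k ↦ (π_A(k), π_B(k)):
  0 -> (0,0)
  1 -> (0,1)
  2 -> (0,2)
  3 -> (0,3)
  4 -> (0,4)
  5 -> (0,5)
  6 -> (1,0)
  7 -> (1,1)
  8 -> (1,2)
  9 -> (1,3)
  10 -> (1,4)
  11 -> (1,5)
  12 -> (2,0)
  13 -> (2,1)
  14 -> (2,2)
  15 -> (2,3)
  16 -> (2,4)
  17 -> (2,5)
  18 -> (3,0)
  19 -> (3,1)
  20 -> (3,2)
  21 -> (3,3)
  22 -> (3,4)
  23 -> (3,5)
distinct pairs in image: 24 / 24 needed
  → bijection onto A×B; projections well-typed.

Answer: VALID PRODUCT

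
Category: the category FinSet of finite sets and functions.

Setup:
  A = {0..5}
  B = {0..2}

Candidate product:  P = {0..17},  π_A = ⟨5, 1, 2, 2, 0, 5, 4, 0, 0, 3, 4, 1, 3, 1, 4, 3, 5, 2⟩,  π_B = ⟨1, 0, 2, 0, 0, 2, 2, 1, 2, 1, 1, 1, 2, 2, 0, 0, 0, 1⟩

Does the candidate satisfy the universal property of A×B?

|A|·|B| = 6·3 = 18;  |P| = 18
Check the pairing map k ↦ (π_A(k), π_B(k)):
  0 : (5,1)
  1 : (1,0)
  2 : (2,2)
  3 : (2,0)
  4 : (0,0)
  5 : (5,2)
  6 : (4,2)
  7 : (0,1)
  8 : (0,2)
  9 : (3,1)
  10 : (4,1)
  11 : (1,1)
  12 : (3,2)
  13 : (1,2)
  14 : (4,0)
  15 : (3,0)
  16 : (5,0)
  17 : (2,1)
distinct pairs in image: 18 / 18 needed
  → bijection onto A×B; projections well-typed.

Answer: VALID PRODUCT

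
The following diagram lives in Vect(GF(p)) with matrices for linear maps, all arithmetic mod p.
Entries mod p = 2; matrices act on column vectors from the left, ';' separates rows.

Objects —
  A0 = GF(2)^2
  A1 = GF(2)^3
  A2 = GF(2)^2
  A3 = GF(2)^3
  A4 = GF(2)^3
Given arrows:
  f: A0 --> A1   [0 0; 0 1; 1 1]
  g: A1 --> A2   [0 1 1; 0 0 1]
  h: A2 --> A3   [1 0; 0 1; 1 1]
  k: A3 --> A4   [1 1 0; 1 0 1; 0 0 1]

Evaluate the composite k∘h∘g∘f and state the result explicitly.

  e0=[1,0] f-->[0,0,1] g-->[1,1] h-->[1,1,0] k-->[0,1,0]
  e1=[0,1] f-->[0,1,1] g-->[0,1] h-->[0,1,1] k-->[1,1,1]
⟦path⟧: [0 1; 1 1; 0 1]

Answer: [0 1; 1 1; 0 1]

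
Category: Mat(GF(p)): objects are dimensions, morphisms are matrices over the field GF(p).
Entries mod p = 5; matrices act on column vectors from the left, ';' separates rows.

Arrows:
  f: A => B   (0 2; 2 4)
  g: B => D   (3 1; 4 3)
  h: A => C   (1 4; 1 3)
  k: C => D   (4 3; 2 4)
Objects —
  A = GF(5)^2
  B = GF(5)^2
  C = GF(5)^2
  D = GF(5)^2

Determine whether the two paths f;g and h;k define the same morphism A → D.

Answer: COMMUTES

Derivation:
1) trace f;g:
  e0=(1,0) f=>(0,2) g=>(2,1)
  e1=(0,1) f=>(2,4) g=>(0,0)
  ⟦path⟧₁ = (2 0; 1 0)
2) trace h;k:
  e0=(1,0) h=>(1,1) k=>(2,1)
  e1=(0,1) h=>(4,3) k=>(0,0)
  ⟦path⟧₂ = (2 0; 1 0)
Equal? same morphism ✓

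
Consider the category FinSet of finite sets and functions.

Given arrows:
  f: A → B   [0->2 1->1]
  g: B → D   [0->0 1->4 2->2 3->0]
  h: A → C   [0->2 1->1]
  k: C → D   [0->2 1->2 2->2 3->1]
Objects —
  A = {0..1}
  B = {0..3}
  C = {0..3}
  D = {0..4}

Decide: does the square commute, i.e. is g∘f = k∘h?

Along f;g (path 1):
  0 f→2 g→2
  1 f→1 g→4
  composite₁ = [0->2 1->4]
Along h;k (path 2):
  0 h→2 k→2
  1 h→1 k→2
  composite₂ = [0->2 1->2]
Equal? distinct morphisms ✗

Answer: DOES NOT COMMUTE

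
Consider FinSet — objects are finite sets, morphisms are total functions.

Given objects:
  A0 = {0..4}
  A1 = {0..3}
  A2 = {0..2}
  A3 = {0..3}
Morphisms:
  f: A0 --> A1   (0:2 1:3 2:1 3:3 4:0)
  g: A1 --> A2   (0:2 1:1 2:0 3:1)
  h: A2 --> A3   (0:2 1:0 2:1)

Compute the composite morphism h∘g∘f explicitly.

  0 f-->2 g-->0 h-->2
  1 f-->3 g-->1 h-->0
  2 f-->1 g-->1 h-->0
  3 f-->3 g-->1 h-->0
  4 f-->0 g-->2 h-->1
result: (0:2 1:0 2:0 3:0 4:1)

Answer: (0:2 1:0 2:0 3:0 4:1)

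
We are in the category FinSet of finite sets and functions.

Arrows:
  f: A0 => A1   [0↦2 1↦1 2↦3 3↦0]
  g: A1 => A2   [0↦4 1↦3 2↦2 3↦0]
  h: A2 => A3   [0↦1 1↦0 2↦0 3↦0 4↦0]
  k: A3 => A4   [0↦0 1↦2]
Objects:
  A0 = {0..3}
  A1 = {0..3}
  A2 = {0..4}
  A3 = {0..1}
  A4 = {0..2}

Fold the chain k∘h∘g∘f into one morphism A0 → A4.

  0 f=>2 g=>2 h=>0 k=>0
  1 f=>1 g=>3 h=>0 k=>0
  2 f=>3 g=>0 h=>1 k=>2
  3 f=>0 g=>4 h=>0 k=>0
⟦path⟧: [0↦0 1↦0 2↦2 3↦0]

Answer: [0↦0 1↦0 2↦2 3↦0]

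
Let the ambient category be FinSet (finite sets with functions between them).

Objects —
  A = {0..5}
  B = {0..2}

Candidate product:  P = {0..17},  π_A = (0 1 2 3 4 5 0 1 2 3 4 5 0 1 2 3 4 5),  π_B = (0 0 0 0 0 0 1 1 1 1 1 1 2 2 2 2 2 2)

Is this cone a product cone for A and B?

|A|·|B| = 6·3 = 18;  |P| = 18
Check the pairing map k ↦ (π_A(k), π_B(k)):
  0 ↦ (0,0)
  1 ↦ (1,0)
  2 ↦ (2,0)
  3 ↦ (3,0)
  4 ↦ (4,0)
  5 ↦ (5,0)
  6 ↦ (0,1)
  7 ↦ (1,1)
  8 ↦ (2,1)
  9 ↦ (3,1)
  10 ↦ (4,1)
  11 ↦ (5,1)
  12 ↦ (0,2)
  13 ↦ (1,2)
  14 ↦ (2,2)
  15 ↦ (3,2)
  16 ↦ (4,2)
  17 ↦ (5,2)
distinct pairs in image: 18 / 18 needed
  → bijection onto A×B; projections well-typed.

Answer: VALID PRODUCT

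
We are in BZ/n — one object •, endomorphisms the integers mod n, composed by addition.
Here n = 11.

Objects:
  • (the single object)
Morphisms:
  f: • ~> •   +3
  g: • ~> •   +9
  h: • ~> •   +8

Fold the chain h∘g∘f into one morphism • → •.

Answer: +9

Derivation:
  0 +3≡3 +9≡1 +8≡9  (mod 11)
⟦path⟧: +9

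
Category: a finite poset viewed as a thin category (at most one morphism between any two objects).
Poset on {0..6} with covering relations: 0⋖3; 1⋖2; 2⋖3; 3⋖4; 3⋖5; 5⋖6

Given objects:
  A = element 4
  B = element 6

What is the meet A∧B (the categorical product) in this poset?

Answer: A∧B = 3

Work:
Lower bounds of A=4 and B=6: {0,1,2,3}
  0 <= 3
  1 <= 3
  2 <= 3
  3 <= 3
glb = 3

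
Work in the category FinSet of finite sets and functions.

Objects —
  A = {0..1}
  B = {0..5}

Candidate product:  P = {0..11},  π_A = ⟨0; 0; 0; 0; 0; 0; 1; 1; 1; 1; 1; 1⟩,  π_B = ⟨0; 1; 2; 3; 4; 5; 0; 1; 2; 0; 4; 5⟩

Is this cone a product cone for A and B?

|A|·|B| = 2·6 = 12;  |P| = 12
Check the pairing map k ↦ (π_A(k), π_B(k)):
  0 ↦ (0,0)
  1 ↦ (0,1)
  2 ↦ (0,2)
  3 ↦ (0,3)
  4 ↦ (0,4)
  5 ↦ (0,5)
  6 ↦ (1,0)
  7 ↦ (1,1)
  8 ↦ (1,2)
  9 ↦ (1,0)  ✗ repeats pair of k=6
  10 ↦ (1,4)
  11 ↦ (1,5)
distinct pairs in image: 11 / 12 needed
  → (1,0) hit at k=6 and k=9

Answer: NOT A VALID PRODUCT — duplicate pair at indices 6,9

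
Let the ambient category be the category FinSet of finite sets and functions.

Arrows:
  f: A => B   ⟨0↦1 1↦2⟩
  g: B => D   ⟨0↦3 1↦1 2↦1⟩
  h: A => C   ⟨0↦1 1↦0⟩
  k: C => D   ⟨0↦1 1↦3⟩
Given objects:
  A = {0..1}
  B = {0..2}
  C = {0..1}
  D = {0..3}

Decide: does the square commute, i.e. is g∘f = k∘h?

1) trace f;g:
  0 f=>1 g=>1
  1 f=>2 g=>1
  ⟦path⟧₁ = ⟨0↦1 1↦1⟩
2) trace h;k:
  0 h=>1 k=>3
  1 h=>0 k=>1
  ⟦path⟧₂ = ⟨0↦3 1↦1⟩
Equal? NO — does not commute

Answer: DOES NOT COMMUTE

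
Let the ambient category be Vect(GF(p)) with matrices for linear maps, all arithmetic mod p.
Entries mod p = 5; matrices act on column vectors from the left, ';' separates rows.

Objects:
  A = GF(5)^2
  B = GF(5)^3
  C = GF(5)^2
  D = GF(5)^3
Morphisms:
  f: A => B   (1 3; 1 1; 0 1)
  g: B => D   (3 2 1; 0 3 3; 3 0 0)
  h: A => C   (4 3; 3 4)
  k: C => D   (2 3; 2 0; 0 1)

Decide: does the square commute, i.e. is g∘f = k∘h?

Answer: DOES NOT COMMUTE

Trace:
Path 1 = f;g:
  e0=(1,0) f=>(1,1,0) g=>(0,3,3)
  e1=(0,1) f=>(3,1,1) g=>(2,1,4)
  result₁ = (0 2; 3 1; 3 4)
Path 2 = h;k:
  e0=(1,0) h=>(4,3) k=>(2,3,3)
  e1=(0,1) h=>(3,4) k=>(3,1,4)
  result₂ = (2 3; 3 1; 3 4)
Equal? distinct morphisms ✗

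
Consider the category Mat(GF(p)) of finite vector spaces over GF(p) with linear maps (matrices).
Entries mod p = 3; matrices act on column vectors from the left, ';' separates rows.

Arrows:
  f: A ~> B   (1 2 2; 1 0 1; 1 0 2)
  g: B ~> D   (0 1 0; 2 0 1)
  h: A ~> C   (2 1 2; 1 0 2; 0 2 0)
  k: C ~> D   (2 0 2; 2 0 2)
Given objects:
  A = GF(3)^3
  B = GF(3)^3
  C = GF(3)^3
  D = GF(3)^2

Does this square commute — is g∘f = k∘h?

Answer: DOES NOT COMMUTE

Work:
Along f;g (path 1):
  e0=[1,0,0] f~>[1,1,1] g~>[1,0]
  e1=[0,1,0] f~>[2,0,0] g~>[0,1]
  e2=[0,0,1] f~>[2,1,2] g~>[1,0]
  result₁ = (1 0 1; 0 1 0)
Along h;k (path 2):
  e0=[1,0,0] h~>[2,1,0] k~>[1,1]
  e1=[0,1,0] h~>[1,0,2] k~>[0,0]
  e2=[0,0,1] h~>[2,2,0] k~>[1,1]
  result₂ = (1 0 1; 1 0 1)
Equal? differ; not commutative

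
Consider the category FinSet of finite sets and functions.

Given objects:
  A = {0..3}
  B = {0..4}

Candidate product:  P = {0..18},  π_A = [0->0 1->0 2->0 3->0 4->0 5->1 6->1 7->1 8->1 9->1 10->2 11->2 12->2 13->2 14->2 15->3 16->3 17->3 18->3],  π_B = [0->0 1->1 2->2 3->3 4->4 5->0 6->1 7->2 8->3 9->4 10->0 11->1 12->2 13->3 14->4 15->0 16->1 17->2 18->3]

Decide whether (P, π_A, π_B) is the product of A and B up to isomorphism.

Answer: NOT A VALID PRODUCT — |P|=19 ≠ |A|·|B|=20

Derivation:
|A|·|B| = 4·5 = 20;  |P| = 19
  → cardinalities differ; no bijection possible.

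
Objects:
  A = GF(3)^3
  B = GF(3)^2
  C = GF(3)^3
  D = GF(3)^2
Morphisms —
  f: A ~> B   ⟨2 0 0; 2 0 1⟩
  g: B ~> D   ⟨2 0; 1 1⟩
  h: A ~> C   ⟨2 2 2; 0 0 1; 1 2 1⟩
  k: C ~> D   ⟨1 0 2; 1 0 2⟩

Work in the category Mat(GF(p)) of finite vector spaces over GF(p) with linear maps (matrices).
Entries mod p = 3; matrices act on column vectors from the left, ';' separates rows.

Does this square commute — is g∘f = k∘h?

Answer: DOES NOT COMMUTE

Trace:
Path 1 = f;g:
  e0=(1,0,0) f~>(2,2) g~>(1,1)
  e1=(0,1,0) f~>(0,0) g~>(0,0)
  e2=(0,0,1) f~>(0,1) g~>(0,1)
  composite₁ = ⟨1 0 0; 1 0 1⟩
Path 2 = h;k:
  e0=(1,0,0) h~>(2,0,1) k~>(1,1)
  e1=(0,1,0) h~>(2,0,2) k~>(0,0)
  e2=(0,0,1) h~>(2,1,1) k~>(1,1)
  composite₂ = ⟨1 0 1; 1 0 1⟩
Equal? differ; not commutative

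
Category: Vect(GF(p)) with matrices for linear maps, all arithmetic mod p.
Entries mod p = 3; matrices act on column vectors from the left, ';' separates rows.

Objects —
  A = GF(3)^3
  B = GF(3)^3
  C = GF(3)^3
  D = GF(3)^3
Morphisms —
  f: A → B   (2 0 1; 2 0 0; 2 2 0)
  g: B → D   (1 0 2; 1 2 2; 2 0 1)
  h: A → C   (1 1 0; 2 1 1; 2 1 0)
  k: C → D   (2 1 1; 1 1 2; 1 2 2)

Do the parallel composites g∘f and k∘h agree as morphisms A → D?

Answer: COMMUTES

Trace:
Path 1 = f;g:
  e0=(1,0,0) f→(2,2,2) g→(0,1,0)
  e1=(0,1,0) f→(0,0,2) g→(1,1,2)
  e2=(0,0,1) f→(1,0,0) g→(1,1,2)
  ⟦path⟧₁ = (0 1 1; 1 1 1; 0 2 2)
Path 2 = h;k:
  e0=(1,0,0) h→(1,2,2) k→(0,1,0)
  e1=(0,1,0) h→(1,1,1) k→(1,1,2)
  e2=(0,0,1) h→(0,1,0) k→(1,1,2)
  ⟦path⟧₂ = (0 1 1; 1 1 1; 0 2 2)
Equal? same morphism ✓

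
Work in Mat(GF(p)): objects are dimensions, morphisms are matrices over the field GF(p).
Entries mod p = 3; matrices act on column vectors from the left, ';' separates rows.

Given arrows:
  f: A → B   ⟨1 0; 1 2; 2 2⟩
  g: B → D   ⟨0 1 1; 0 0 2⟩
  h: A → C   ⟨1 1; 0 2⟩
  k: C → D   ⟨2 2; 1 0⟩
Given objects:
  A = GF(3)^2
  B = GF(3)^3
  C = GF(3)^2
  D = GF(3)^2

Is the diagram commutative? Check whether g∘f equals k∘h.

1) trace f;g:
  e0=[1,0] f→[1,1,2] g→[0,1]
  e1=[0,1] f→[0,2,2] g→[1,1]
  ⟦path⟧₁ = ⟨0 1; 1 1⟩
2) trace h;k:
  e0=[1,0] h→[1,0] k→[2,1]
  e1=[0,1] h→[1,2] k→[0,1]
  ⟦path⟧₂ = ⟨2 0; 1 1⟩
Equal? distinct morphisms ✗

Answer: DOES NOT COMMUTE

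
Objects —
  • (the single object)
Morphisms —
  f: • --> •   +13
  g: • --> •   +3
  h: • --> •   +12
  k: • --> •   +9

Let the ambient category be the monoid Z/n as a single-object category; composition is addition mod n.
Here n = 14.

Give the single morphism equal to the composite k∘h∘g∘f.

  0 +13≡13 +3≡2 +12≡0 +9≡9  (mod 14)
composite: +9

Answer: +9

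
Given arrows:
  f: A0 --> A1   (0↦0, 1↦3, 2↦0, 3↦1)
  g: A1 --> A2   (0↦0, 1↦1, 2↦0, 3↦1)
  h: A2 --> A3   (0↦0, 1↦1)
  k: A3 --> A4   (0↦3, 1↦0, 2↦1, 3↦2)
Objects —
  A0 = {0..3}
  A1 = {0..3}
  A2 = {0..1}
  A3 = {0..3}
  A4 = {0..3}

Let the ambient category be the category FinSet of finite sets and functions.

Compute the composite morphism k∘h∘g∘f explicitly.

Answer: (0↦3, 1↦0, 2↦3, 3↦0)

Work:
  0 f-->0 g-->0 h-->0 k-->3
  1 f-->3 g-->1 h-->1 k-->0
  2 f-->0 g-->0 h-->0 k-->3
  3 f-->1 g-->1 h-->1 k-->0
result: (0↦3, 1↦0, 2↦3, 3↦0)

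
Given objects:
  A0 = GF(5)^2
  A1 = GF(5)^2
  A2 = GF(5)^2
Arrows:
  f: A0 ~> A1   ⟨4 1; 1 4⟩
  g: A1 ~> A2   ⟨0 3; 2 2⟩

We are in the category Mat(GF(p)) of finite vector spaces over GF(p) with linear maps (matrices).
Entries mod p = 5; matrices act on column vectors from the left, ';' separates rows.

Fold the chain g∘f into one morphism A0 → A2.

Answer: ⟨3 2; 0 0⟩

Derivation:
  e0=(1,0) f~>(4,1) g~>(3,0)
  e1=(0,1) f~>(1,4) g~>(2,0)
result: ⟨3 2; 0 0⟩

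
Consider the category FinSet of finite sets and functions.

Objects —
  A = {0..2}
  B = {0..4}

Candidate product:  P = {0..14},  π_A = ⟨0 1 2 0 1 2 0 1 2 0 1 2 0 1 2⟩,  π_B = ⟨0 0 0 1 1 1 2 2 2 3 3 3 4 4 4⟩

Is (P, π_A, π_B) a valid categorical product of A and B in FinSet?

|A|·|B| = 3·5 = 15;  |P| = 15
Check the pairing map k ↦ (π_A(k), π_B(k)):
  0 : (0,0)
  1 : (1,0)
  2 : (2,0)
  3 : (0,1)
  4 : (1,1)
  5 : (2,1)
  6 : (0,2)
  7 : (1,2)
  8 : (2,2)
  9 : (0,3)
  10 : (1,3)
  11 : (2,3)
  12 : (0,4)
  13 : (1,4)
  14 : (2,4)
distinct pairs in image: 15 / 15 needed
  → bijection onto A×B; projections well-typed.

Answer: VALID PRODUCT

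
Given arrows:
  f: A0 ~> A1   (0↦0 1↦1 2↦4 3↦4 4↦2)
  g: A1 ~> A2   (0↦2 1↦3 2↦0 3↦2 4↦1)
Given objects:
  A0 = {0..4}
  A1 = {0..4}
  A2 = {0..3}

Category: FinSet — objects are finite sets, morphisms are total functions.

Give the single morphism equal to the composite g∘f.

Answer: (0↦2 1↦3 2↦1 3↦1 4↦0)

Work:
  0 f~>0 g~>2
  1 f~>1 g~>3
  2 f~>4 g~>1
  3 f~>4 g~>1
  4 f~>2 g~>0
result: (0↦2 1↦3 2↦1 3↦1 4↦0)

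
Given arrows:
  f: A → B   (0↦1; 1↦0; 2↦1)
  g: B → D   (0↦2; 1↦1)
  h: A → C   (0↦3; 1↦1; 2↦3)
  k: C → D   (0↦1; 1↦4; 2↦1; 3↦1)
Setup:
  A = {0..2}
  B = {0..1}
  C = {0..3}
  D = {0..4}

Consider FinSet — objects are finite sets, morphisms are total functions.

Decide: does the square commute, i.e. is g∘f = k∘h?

Along f;g (path 1):
  0 f→1 g→1
  1 f→0 g→2
  2 f→1 g→1
  result₁ = (0↦1; 1↦2; 2↦1)
Along h;k (path 2):
  0 h→3 k→1
  1 h→1 k→4
  2 h→3 k→1
  result₂ = (0↦1; 1↦4; 2↦1)
Equal? NO — does not commute

Answer: DOES NOT COMMUTE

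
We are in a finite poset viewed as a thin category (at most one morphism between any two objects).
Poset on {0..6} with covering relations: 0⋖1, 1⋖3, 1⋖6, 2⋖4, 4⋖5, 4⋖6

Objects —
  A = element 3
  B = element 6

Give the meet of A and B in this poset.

Lower bounds of A=3 and B=6: {0,1}
  0 ⊑ 1
  1 ⊑ 1
glb = 1

Answer: A∧B = 1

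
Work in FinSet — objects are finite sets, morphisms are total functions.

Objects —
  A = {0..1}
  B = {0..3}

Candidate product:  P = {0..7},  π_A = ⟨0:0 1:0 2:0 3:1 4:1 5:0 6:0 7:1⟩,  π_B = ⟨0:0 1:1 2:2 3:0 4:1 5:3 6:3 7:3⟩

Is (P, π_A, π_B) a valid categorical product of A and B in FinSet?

|A|·|B| = 2·4 = 8;  |P| = 8
Check the pairing map k ↦ (π_A(k), π_B(k)):
  0 : (0,0)
  1 : (0,1)
  2 : (0,2)
  3 : (1,0)
  4 : (1,1)
  5 : (0,3)
  6 : (0,3)  ✗ repeats pair of k=5
  7 : (1,3)
distinct pairs in image: 7 / 8 needed
  → (0,3) hit at k=5 and k=6

Answer: NOT A VALID PRODUCT — duplicate pair at indices 5,6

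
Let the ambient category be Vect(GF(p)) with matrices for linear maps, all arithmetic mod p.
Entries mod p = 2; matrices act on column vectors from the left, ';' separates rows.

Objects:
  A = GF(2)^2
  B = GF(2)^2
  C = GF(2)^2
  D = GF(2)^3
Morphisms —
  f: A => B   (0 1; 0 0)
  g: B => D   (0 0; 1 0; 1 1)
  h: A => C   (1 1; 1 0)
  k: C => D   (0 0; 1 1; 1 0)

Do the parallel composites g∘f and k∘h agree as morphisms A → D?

Path 1 = f;g:
  e0=[1,0] f=>[0,0] g=>[0,0,0]
  e1=[0,1] f=>[1,0] g=>[0,1,1]
  ⟦path⟧₁ = (0 0; 0 1; 0 1)
Path 2 = h;k:
  e0=[1,0] h=>[1,1] k=>[0,0,1]
  e1=[0,1] h=>[1,0] k=>[0,1,1]
  ⟦path⟧₂ = (0 0; 0 1; 1 1)
Equal? NO — does not commute

Answer: DOES NOT COMMUTE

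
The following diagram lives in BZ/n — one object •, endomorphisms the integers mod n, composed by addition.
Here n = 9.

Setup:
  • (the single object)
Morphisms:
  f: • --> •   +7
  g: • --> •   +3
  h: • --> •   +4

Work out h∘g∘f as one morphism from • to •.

  0 +7≡7 +3≡1 +4≡5  (mod 9)
⟦path⟧: +5

Answer: +5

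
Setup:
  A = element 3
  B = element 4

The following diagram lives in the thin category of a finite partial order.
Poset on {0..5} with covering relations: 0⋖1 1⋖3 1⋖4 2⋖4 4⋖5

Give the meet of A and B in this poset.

{x : x≤A ∧ x≤B} = {0,1}  (A=3, B=4)
  0 ≤ 1
  1 ≤ 1
glb = 1

Answer: A∧B = 1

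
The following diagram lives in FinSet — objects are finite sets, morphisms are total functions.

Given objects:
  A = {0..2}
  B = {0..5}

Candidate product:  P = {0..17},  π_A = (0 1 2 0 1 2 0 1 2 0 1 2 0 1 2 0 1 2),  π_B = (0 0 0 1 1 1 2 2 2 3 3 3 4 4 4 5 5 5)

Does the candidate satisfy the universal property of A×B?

Answer: VALID PRODUCT

Trace:
|A|·|B| = 3·6 = 18;  |P| = 18
Check the pairing map k ↦ (π_A(k), π_B(k)):
  0 : (0,0)
  1 : (1,0)
  2 : (2,0)
  3 : (0,1)
  4 : (1,1)
  5 : (2,1)
  6 : (0,2)
  7 : (1,2)
  8 : (2,2)
  9 : (0,3)
  10 : (1,3)
  11 : (2,3)
  12 : (0,4)
  13 : (1,4)
  14 : (2,4)
  15 : (0,5)
  16 : (1,5)
  17 : (2,5)
distinct pairs in image: 18 / 18 needed
  → bijection onto A×B; projections well-typed.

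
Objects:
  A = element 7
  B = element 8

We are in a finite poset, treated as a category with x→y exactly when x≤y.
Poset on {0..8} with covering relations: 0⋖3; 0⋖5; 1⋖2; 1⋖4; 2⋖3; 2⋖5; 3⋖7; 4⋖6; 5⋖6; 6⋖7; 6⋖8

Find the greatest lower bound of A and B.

Answer: A∧B = 6

Work:
{x : x≤A ∧ x≤B} = {0,1,2,4,5,6}  (A=7, B=8)
  0 ≤ 6
  1 ≤ 6
  2 ≤ 6
  4 ≤ 6
  5 ≤ 6
  6 ≤ 6
glb = 6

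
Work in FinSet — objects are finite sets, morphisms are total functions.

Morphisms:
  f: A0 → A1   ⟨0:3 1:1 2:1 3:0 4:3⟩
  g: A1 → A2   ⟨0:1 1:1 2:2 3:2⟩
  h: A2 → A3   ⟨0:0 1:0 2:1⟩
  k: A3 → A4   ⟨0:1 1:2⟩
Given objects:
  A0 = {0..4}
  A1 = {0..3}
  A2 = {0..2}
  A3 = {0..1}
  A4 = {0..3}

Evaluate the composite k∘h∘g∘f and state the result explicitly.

Answer: ⟨0:2 1:1 2:1 3:1 4:2⟩

Derivation:
  0 f→3 g→2 h→1 k→2
  1 f→1 g→1 h→0 k→1
  2 f→1 g→1 h→0 k→1
  3 f→0 g→1 h→0 k→1
  4 f→3 g→2 h→1 k→2
⟦path⟧: ⟨0:2 1:1 2:1 3:1 4:2⟩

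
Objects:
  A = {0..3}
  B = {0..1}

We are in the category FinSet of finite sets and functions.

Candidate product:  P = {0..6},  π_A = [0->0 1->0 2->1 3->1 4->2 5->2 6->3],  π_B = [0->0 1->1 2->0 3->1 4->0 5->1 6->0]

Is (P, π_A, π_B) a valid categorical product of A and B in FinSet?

|A|·|B| = 4·2 = 8;  |P| = 7
  → cardinalities differ; no bijection possible.

Answer: NOT A VALID PRODUCT — |P|=7 ≠ |A|·|B|=8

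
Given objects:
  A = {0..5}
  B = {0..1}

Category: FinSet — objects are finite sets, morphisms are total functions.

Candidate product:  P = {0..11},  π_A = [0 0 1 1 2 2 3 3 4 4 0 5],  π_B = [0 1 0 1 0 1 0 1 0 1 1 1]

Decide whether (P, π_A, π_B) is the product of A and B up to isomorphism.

Answer: NOT A VALID PRODUCT — duplicate pair at indices 1,10

Trace:
|A|·|B| = 6·2 = 12;  |P| = 12
Check the pairing map k ↦ (π_A(k), π_B(k)):
  0 : (0,0)
  1 : (0,1)
  2 : (1,0)
  3 : (1,1)
  4 : (2,0)
  5 : (2,1)
  6 : (3,0)
  7 : (3,1)
  8 : (4,0)
  9 : (4,1)
  10 : (0,1)  ✗ repeats pair of k=1
  11 : (5,1)
distinct pairs in image: 11 / 12 needed
  → (0,1) hit at k=1 and k=10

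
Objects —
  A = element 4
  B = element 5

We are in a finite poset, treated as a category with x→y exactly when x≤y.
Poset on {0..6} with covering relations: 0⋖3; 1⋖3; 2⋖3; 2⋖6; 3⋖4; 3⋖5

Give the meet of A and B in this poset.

Common predecessors of 4,5: {0,1,2,3}
  0 <= 3
  1 <= 3
  2 <= 3
  3 <= 3
glb = 3

Answer: A∧B = 3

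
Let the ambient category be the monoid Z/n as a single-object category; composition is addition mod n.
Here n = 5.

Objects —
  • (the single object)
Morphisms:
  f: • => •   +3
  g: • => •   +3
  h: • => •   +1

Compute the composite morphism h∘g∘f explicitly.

Answer: +2

Trace:
  0 +3≡3 +3≡1 +1≡2  (mod 5)
⟦path⟧: +2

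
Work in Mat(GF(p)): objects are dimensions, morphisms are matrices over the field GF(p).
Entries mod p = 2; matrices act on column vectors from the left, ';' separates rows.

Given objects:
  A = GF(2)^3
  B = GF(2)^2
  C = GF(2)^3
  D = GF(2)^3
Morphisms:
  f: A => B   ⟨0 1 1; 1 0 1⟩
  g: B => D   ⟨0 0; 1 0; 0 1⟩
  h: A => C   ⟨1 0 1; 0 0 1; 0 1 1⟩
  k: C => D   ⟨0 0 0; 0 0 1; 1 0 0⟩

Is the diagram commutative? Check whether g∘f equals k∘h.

Path 1 = f;g:
  e0=⟨1,0,0⟩ f=>⟨0,1⟩ g=>⟨0,0,1⟩
  e1=⟨0,1,0⟩ f=>⟨1,0⟩ g=>⟨0,1,0⟩
  e2=⟨0,0,1⟩ f=>⟨1,1⟩ g=>⟨0,1,1⟩
  result₁ = ⟨0 0 0; 0 1 1; 1 0 1⟩
Path 2 = h;k:
  e0=⟨1,0,0⟩ h=>⟨1,0,0⟩ k=>⟨0,0,1⟩
  e1=⟨0,1,0⟩ h=>⟨0,0,1⟩ k=>⟨0,1,0⟩
  e2=⟨0,0,1⟩ h=>⟨1,1,1⟩ k=>⟨0,1,1⟩
  result₂ = ⟨0 0 0; 0 1 1; 1 0 1⟩
Equal? YES — commutes

Answer: COMMUTES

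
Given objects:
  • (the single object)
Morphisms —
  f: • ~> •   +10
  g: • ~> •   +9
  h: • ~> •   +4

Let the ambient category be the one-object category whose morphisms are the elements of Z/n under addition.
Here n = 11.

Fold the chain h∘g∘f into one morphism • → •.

Answer: +1

Derivation:
  0 +10≡10 +9≡8 +4≡1  (mod 11)
result: +1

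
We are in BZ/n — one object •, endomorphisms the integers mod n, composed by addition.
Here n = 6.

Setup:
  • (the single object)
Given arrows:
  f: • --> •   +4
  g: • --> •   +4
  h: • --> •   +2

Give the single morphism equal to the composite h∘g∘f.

  0 +4≡4 +4≡2 +2≡4  (mod 6)
composite: +4

Answer: +4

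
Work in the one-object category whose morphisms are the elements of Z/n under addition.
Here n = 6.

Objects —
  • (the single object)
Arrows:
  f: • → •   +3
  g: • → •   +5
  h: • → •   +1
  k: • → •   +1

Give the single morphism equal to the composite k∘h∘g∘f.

Answer: +4

Work:
  0 +3≡3 +5≡2 +1≡3 +1≡4  (mod 6)
⟦path⟧: +4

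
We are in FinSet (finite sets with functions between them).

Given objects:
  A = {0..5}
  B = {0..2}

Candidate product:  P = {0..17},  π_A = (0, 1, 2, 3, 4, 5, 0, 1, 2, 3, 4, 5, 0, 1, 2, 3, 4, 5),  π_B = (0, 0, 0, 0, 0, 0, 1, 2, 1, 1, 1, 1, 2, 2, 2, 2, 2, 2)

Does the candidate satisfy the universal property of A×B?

|A|·|B| = 6·3 = 18;  |P| = 18
Check the pairing map k ↦ (π_A(k), π_B(k)):
  0 ↦ (0,0)
  1 ↦ (1,0)
  2 ↦ (2,0)
  3 ↦ (3,0)
  4 ↦ (4,0)
  5 ↦ (5,0)
  6 ↦ (0,1)
  7 ↦ (1,2)
  8 ↦ (2,1)
  9 ↦ (3,1)
  10 ↦ (4,1)
  11 ↦ (5,1)
  12 ↦ (0,2)
  13 ↦ (1,2)  ✗ repeats pair of k=7
  14 ↦ (2,2)
  15 ↦ (3,2)
  16 ↦ (4,2)
  17 ↦ (5,2)
distinct pairs in image: 17 / 18 needed
  → (1,2) hit at k=7 and k=13

Answer: NOT A VALID PRODUCT — duplicate pair at indices 13,7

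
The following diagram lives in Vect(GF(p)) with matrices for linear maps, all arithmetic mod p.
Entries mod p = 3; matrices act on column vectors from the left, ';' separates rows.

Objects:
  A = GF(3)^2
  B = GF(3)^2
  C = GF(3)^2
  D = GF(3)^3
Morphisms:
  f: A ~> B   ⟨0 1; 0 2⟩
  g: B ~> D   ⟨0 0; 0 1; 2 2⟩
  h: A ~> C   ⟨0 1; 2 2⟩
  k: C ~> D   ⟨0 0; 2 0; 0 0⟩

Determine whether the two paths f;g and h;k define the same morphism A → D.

1) trace f;g:
  e0=⟨1,0⟩ f~>⟨0,0⟩ g~>⟨0,0,0⟩
  e1=⟨0,1⟩ f~>⟨1,2⟩ g~>⟨0,2,0⟩
  ⟦path⟧₁ = ⟨0 0; 0 2; 0 0⟩
2) trace h;k:
  e0=⟨1,0⟩ h~>⟨0,2⟩ k~>⟨0,0,0⟩
  e1=⟨0,1⟩ h~>⟨1,2⟩ k~>⟨0,2,0⟩
  ⟦path⟧₂ = ⟨0 0; 0 2; 0 0⟩
Equal? YES — commutes

Answer: COMMUTES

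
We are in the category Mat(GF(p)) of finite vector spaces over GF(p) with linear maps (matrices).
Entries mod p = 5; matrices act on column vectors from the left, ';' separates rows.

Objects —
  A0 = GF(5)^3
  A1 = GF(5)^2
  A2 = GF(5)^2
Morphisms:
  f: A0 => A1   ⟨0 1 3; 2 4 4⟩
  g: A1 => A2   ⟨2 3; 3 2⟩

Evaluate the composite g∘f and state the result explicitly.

  e0=[1,0,0] f=>[0,2] g=>[1,4]
  e1=[0,1,0] f=>[1,4] g=>[4,1]
  e2=[0,0,1] f=>[3,4] g=>[3,2]
⟦path⟧: ⟨1 4 3; 4 1 2⟩

Answer: ⟨1 4 3; 4 1 2⟩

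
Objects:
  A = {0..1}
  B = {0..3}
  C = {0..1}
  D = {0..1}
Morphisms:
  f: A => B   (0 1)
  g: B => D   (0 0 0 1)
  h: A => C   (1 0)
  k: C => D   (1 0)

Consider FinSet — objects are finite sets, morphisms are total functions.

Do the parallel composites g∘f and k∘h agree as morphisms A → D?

Path 1 = f;g:
  0 f=>0 g=>0
  1 f=>1 g=>0
  result₁ = (0 0)
Path 2 = h;k:
  0 h=>1 k=>0
  1 h=>0 k=>1
  result₂ = (0 1)
Equal? distinct morphisms ✗

Answer: DOES NOT COMMUTE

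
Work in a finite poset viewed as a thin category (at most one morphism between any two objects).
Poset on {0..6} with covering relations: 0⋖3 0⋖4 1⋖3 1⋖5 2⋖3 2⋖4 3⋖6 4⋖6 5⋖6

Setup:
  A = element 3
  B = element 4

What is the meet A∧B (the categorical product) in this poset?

Answer: NO MEET EXISTS

Work:
Lower bounds of A=3 and B=4: {0,2}
  maximal lower bounds 0 and 2 are incomparable: neither 0≤2 nor 2≤0
→ no greatest lower bound exists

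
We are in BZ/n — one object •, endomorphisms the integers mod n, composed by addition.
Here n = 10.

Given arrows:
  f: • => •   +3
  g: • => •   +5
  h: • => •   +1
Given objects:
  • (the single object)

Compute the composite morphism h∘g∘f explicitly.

Answer: +9

Trace:
  0 +3≡3 +5≡8 +1≡9  (mod 10)
result: +9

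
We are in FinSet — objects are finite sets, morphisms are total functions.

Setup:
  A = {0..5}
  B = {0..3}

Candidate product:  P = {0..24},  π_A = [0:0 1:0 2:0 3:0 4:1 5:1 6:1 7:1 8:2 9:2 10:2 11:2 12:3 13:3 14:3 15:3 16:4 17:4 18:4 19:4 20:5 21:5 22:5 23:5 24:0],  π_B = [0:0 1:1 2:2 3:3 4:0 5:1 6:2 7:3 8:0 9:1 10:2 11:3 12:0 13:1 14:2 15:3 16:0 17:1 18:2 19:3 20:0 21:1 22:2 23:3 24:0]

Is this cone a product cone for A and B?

|A|·|B| = 6·4 = 24;  |P| = 25
  → cardinalities differ; no bijection possible.

Answer: NOT A VALID PRODUCT — |P|=25 ≠ |A|·|B|=24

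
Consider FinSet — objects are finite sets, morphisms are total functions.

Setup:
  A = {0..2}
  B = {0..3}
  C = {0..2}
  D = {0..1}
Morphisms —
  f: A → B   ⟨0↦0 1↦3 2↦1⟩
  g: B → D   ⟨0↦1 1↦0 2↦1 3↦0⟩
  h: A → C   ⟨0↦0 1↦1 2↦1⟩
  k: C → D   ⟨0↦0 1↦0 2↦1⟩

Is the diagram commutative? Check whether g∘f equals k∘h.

1) trace f;g:
  0 f→0 g→1
  1 f→3 g→0
  2 f→1 g→0
  composite₁ = ⟨0↦1 1↦0 2↦0⟩
2) trace h;k:
  0 h→0 k→0
  1 h→1 k→0
  2 h→1 k→0
  composite₂ = ⟨0↦0 1↦0 2↦0⟩
Equal? NO — does not commute

Answer: DOES NOT COMMUTE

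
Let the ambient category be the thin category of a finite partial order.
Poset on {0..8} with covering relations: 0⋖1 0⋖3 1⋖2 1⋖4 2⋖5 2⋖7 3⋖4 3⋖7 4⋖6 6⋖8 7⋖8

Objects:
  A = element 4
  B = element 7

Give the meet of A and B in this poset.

Answer: NO MEET EXISTS

Work:
Common predecessors of 4,7: {0,1,3}
  maximal lower bounds 1 and 3 are incomparable: neither 1<=3 nor 3<=1
→ no greatest lower bound exists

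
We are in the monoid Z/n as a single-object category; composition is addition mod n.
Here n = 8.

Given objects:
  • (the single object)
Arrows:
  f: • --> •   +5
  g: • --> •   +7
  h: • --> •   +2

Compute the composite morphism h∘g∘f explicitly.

  0 +5≡5 +7≡4 +2≡6  (mod 8)
⟦path⟧: +6

Answer: +6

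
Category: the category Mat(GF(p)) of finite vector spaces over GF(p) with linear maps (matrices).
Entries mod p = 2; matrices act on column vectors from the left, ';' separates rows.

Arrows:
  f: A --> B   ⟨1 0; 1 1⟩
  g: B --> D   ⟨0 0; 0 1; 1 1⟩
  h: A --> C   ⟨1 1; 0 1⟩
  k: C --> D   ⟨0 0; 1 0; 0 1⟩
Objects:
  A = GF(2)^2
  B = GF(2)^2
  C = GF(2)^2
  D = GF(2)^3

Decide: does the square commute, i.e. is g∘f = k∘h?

Answer: COMMUTES

Work:
1) trace f;g:
  e0=⟨1,0⟩ f-->⟨1,1⟩ g-->⟨0,1,0⟩
  e1=⟨0,1⟩ f-->⟨0,1⟩ g-->⟨0,1,1⟩
  result₁ = ⟨0 0; 1 1; 0 1⟩
2) trace h;k:
  e0=⟨1,0⟩ h-->⟨1,0⟩ k-->⟨0,1,0⟩
  e1=⟨0,1⟩ h-->⟨1,1⟩ k-->⟨0,1,1⟩
  result₂ = ⟨0 0; 1 1; 0 1⟩
Equal? equal; square commutes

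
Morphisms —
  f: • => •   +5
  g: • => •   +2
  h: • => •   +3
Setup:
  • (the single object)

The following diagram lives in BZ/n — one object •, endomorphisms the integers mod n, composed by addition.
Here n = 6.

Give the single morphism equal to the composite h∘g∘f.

  0 +5≡5 +2≡1 +3≡4  (mod 6)
⟦path⟧: +4

Answer: +4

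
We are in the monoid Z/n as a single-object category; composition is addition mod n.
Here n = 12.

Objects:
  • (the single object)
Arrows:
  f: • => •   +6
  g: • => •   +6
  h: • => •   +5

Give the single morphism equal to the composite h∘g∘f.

Answer: +5

Derivation:
  0 +6≡6 +6≡0 +5≡5  (mod 12)
composite: +5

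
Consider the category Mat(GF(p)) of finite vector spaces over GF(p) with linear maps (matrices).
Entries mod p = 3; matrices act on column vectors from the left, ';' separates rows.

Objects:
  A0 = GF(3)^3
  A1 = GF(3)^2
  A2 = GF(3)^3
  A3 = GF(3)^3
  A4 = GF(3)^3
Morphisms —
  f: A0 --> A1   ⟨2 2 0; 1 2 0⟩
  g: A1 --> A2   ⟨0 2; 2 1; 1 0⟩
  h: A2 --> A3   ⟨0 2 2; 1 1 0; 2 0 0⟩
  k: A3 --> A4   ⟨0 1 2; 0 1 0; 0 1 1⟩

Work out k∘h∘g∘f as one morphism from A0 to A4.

Answer: ⟨0 2 0; 1 1 0; 2 0 0⟩

Work:
  e0=[1,0,0] f-->[2,1] g-->[2,2,2] h-->[2,1,1] k-->[0,1,2]
  e1=[0,1,0] f-->[2,2] g-->[1,0,2] h-->[1,1,2] k-->[2,1,0]
  e2=[0,0,1] f-->[0,0] g-->[0,0,0] h-->[0,0,0] k-->[0,0,0]
⟦path⟧: ⟨0 2 0; 1 1 0; 2 0 0⟩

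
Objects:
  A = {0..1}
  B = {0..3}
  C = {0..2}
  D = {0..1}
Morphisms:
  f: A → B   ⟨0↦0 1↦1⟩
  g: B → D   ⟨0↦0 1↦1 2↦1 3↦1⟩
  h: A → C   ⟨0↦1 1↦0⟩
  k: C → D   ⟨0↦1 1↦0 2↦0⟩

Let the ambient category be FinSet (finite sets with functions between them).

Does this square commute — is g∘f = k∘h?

Path 1 = f;g:
  0 f→0 g→0
  1 f→1 g→1
  ⟦path⟧₁ = ⟨0↦0 1↦1⟩
Path 2 = h;k:
  0 h→1 k→0
  1 h→0 k→1
  ⟦path⟧₂ = ⟨0↦0 1↦1⟩
Equal? equal; square commutes

Answer: COMMUTES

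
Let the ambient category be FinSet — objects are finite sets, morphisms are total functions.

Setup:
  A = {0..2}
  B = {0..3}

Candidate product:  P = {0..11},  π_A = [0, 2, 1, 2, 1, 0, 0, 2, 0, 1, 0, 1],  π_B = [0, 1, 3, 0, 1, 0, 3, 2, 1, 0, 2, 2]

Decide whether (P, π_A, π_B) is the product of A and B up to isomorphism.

|A|·|B| = 3·4 = 12;  |P| = 12
Check the pairing map k ↦ (π_A(k), π_B(k)):
  0 ↦ (0,0)
  1 ↦ (2,1)
  2 ↦ (1,3)
  3 ↦ (2,0)
  4 ↦ (1,1)
  5 ↦ (0,0)  ✗ repeats pair of k=0
  6 ↦ (0,3)
  7 ↦ (2,2)
  8 ↦ (0,1)
  9 ↦ (1,0)
  10 ↦ (0,2)
  11 ↦ (1,2)
distinct pairs in image: 11 / 12 needed
  → (0,0) hit at k=0 and k=5

Answer: NOT A VALID PRODUCT — duplicate pair at indices 5,0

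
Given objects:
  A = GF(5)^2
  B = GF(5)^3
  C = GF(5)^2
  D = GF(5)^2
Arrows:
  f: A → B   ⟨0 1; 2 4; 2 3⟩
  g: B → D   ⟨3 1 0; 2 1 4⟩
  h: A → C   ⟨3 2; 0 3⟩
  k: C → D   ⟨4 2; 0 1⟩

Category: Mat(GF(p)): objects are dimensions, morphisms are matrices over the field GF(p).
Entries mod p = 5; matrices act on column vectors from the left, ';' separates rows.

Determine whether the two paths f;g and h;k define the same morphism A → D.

Answer: DOES NOT COMMUTE

Work:
Along f;g (path 1):
  e0=⟨1,0⟩ f→⟨0,2,2⟩ g→⟨2,0⟩
  e1=⟨0,1⟩ f→⟨1,4,3⟩ g→⟨2,3⟩
  ⟦path⟧₁ = ⟨2 2; 0 3⟩
Along h;k (path 2):
  e0=⟨1,0⟩ h→⟨3,0⟩ k→⟨2,0⟩
  e1=⟨0,1⟩ h→⟨2,3⟩ k→⟨4,3⟩
  ⟦path⟧₂ = ⟨2 4; 0 3⟩
Equal? distinct morphisms ✗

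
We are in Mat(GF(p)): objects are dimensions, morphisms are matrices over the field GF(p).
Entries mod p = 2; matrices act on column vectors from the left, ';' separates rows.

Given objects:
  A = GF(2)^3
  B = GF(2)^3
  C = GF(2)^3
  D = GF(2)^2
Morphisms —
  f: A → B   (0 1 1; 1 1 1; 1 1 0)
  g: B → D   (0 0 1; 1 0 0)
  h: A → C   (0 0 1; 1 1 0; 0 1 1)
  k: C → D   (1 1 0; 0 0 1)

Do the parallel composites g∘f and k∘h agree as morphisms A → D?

1) trace f;g:
  e0=⟨1,0,0⟩ f→⟨0,1,1⟩ g→⟨1,0⟩
  e1=⟨0,1,0⟩ f→⟨1,1,1⟩ g→⟨1,1⟩
  e2=⟨0,0,1⟩ f→⟨1,1,0⟩ g→⟨0,1⟩
  result₁ = (1 1 0; 0 1 1)
2) trace h;k:
  e0=⟨1,0,0⟩ h→⟨0,1,0⟩ k→⟨1,0⟩
  e1=⟨0,1,0⟩ h→⟨0,1,1⟩ k→⟨1,1⟩
  e2=⟨0,0,1⟩ h→⟨1,0,1⟩ k→⟨1,1⟩
  result₂ = (1 1 1; 0 1 1)
Equal? distinct morphisms ✗

Answer: DOES NOT COMMUTE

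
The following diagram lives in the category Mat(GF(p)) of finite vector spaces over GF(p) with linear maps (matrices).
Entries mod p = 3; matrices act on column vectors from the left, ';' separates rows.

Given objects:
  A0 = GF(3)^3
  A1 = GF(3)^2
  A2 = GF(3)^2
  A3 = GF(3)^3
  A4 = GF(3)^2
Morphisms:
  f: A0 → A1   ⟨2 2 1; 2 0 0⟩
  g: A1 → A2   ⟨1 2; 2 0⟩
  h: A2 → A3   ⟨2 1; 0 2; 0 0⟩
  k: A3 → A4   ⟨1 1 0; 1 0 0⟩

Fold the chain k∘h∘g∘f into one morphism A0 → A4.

  e0=⟨1,0,0⟩ f→⟨2,2⟩ g→⟨0,1⟩ h→⟨1,2,0⟩ k→⟨0,1⟩
  e1=⟨0,1,0⟩ f→⟨2,0⟩ g→⟨2,1⟩ h→⟨2,2,0⟩ k→⟨1,2⟩
  e2=⟨0,0,1⟩ f→⟨1,0⟩ g→⟨1,2⟩ h→⟨1,1,0⟩ k→⟨2,1⟩
composite: ⟨0 1 2; 1 2 1⟩

Answer: ⟨0 1 2; 1 2 1⟩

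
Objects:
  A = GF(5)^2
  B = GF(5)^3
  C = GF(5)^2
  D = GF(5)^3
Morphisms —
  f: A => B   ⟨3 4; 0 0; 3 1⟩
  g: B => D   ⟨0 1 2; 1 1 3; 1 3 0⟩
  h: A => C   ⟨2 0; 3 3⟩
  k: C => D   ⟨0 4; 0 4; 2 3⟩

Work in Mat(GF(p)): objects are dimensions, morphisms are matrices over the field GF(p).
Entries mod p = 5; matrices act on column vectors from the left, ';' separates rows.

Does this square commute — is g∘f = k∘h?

Answer: DOES NOT COMMUTE

Work:
1) trace f;g:
  e0=⟨1,0⟩ f=>⟨3,0,3⟩ g=>⟨1,2,3⟩
  e1=⟨0,1⟩ f=>⟨4,0,1⟩ g=>⟨2,2,4⟩
  composite₁ = ⟨1 2; 2 2; 3 4⟩
2) trace h;k:
  e0=⟨1,0⟩ h=>⟨2,3⟩ k=>⟨2,2,3⟩
  e1=⟨0,1⟩ h=>⟨0,3⟩ k=>⟨2,2,4⟩
  composite₂ = ⟨2 2; 2 2; 3 4⟩
Equal? NO — does not commute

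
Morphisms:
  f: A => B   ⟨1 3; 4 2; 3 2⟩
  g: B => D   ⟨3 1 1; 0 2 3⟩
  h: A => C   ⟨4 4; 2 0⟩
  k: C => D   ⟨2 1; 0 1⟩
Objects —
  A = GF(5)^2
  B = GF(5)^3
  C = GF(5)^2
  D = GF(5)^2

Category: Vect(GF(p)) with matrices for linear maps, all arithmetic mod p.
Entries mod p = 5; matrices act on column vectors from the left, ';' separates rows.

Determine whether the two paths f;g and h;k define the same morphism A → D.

Answer: COMMUTES

Derivation:
Path 1 = f;g:
  e0=(1,0) f=>(1,4,3) g=>(0,2)
  e1=(0,1) f=>(3,2,2) g=>(3,0)
  result₁ = ⟨0 3; 2 0⟩
Path 2 = h;k:
  e0=(1,0) h=>(4,2) k=>(0,2)
  e1=(0,1) h=>(4,0) k=>(3,0)
  result₂ = ⟨0 3; 2 0⟩
Equal? YES — commutes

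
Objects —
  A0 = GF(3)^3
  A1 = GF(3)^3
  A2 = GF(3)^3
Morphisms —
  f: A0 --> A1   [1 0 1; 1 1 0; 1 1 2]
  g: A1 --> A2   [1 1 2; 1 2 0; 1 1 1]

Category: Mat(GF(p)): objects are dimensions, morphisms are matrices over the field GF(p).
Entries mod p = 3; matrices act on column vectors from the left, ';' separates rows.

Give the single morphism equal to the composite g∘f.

  e0=(1,0,0) f-->(1,1,1) g-->(1,0,0)
  e1=(0,1,0) f-->(0,1,1) g-->(0,2,2)
  e2=(0,0,1) f-->(1,0,2) g-->(2,1,0)
⟦path⟧: [1 0 2; 0 2 1; 0 2 0]

Answer: [1 0 2; 0 2 1; 0 2 0]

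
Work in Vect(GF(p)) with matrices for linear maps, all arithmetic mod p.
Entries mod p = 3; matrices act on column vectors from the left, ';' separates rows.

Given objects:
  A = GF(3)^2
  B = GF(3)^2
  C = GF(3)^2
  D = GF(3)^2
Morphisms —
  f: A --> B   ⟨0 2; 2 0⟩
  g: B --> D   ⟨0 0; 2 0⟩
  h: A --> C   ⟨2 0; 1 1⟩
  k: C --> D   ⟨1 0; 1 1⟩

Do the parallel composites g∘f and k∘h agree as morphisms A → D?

Along f;g (path 1):
  e0=[1,0] f-->[0,2] g-->[0,0]
  e1=[0,1] f-->[2,0] g-->[0,1]
  ⟦path⟧₁ = ⟨0 0; 0 1⟩
Along h;k (path 2):
  e0=[1,0] h-->[2,1] k-->[2,0]
  e1=[0,1] h-->[0,1] k-->[0,1]
  ⟦path⟧₂ = ⟨2 0; 0 1⟩
Equal? NO — does not commute

Answer: DOES NOT COMMUTE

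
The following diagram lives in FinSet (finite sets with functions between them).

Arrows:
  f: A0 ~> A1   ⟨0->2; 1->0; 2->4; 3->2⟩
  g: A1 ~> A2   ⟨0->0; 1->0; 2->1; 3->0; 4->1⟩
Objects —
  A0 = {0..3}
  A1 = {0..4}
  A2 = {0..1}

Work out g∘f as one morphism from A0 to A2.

  0 f~>2 g~>1
  1 f~>0 g~>0
  2 f~>4 g~>1
  3 f~>2 g~>1
result: ⟨0->1; 1->0; 2->1; 3->1⟩

Answer: ⟨0->1; 1->0; 2->1; 3->1⟩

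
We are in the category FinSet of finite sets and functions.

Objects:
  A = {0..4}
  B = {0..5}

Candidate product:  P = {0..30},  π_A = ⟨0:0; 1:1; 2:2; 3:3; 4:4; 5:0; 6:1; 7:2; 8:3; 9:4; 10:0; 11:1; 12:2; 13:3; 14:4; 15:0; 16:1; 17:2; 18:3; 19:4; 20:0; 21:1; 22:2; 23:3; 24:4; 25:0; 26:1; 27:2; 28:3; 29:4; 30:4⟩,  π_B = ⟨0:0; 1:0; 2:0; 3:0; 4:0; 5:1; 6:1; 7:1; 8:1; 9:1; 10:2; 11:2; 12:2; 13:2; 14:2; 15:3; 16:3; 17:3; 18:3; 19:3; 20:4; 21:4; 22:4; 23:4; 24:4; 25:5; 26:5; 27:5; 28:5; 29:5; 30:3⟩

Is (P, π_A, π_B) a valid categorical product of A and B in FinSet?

Answer: NOT A VALID PRODUCT — |P|=31 ≠ |A|·|B|=30

Work:
|A|·|B| = 5·6 = 30;  |P| = 31
  → cardinalities differ; no bijection possible.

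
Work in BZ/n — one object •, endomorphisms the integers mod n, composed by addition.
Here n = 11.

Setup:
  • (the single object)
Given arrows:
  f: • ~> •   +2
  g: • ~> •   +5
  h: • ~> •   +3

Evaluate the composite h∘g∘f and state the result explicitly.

  0 +2≡2 +5≡7 +3≡10  (mod 11)
result: +10

Answer: +10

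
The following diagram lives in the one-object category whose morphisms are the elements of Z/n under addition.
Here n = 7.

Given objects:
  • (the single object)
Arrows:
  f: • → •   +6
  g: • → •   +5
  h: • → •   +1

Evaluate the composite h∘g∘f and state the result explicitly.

  0 +6≡6 +5≡4 +1≡5  (mod 7)
result: +5

Answer: +5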